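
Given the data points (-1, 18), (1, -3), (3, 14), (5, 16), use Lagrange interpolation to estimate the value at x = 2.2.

Lagrange interpolation formula:
P(x) = Σ yᵢ × Lᵢ(x)
where Lᵢ(x) = Π_{j≠i} (x - xⱼ)/(xᵢ - xⱼ)

L_0(2.2) = (2.2 - 1)/(-1 - 1) × (2.2 - 3)/(-1 - 3) × (2.2 - 5)/(-1 - 5) = -0.056000
L_1(2.2) = (2.2 - (-1))/(1 - (-1)) × (2.2 - 3)/(1 - 3) × (2.2 - 5)/(1 - 5) = 0.448000
L_2(2.2) = (2.2 - (-1))/(3 - (-1)) × (2.2 - 1)/(3 - 1) × (2.2 - 5)/(3 - 5) = 0.672000
L_3(2.2) = (2.2 - (-1))/(5 - (-1)) × (2.2 - 1)/(5 - 1) × (2.2 - 3)/(5 - 3) = -0.064000

P(2.2) = 18×L_0(2.2) + (-3)×L_1(2.2) + 14×L_2(2.2) + 16×L_3(2.2)
P(2.2) = 6.032000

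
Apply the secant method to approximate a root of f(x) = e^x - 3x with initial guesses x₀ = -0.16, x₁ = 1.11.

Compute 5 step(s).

f(x) = e^x - 3x
x₀ = -0.16, x₁ = 1.11

Secant formula: x_{n+1} = x_n - f(x_n)(x_n - x_{n-1})/(f(x_n) - f(x_{n-1}))

Iteration 1:
  f(-0.160000) = 1.332144
  f(1.110000) = -0.295642
  x_2 = 1.110000 - (-0.295642)×(1.110000 - (-0.160000))/(-0.295642 - 1.332144)
       = 0.879340
Iteration 2:
  f(1.110000) = -0.295642
  f(0.879340) = -0.228711
  x_3 = 0.879340 - (-0.228711)×(0.879340 - 1.110000)/(-0.228711 - (-0.295642))
       = 0.091144
Iteration 3:
  f(0.879340) = -0.228711
  f(0.091144) = 0.821996
  x_4 = 0.091144 - 0.821996×(0.091144 - 0.879340)/(0.821996 - (-0.228711))
       = 0.707771
Iteration 4:
  f(0.091144) = 0.821996
  f(0.707771) = -0.093850
  x_5 = 0.707771 - (-0.093850)×(0.707771 - 0.091144)/(-0.093850 - 0.821996)
       = 0.644583
Iteration 5:
  f(0.707771) = -0.093850
  f(0.644583) = -0.028556
  x_6 = 0.644583 - (-0.028556)×(0.644583 - 0.707771)/(-0.028556 - (-0.093850))
       = 0.616947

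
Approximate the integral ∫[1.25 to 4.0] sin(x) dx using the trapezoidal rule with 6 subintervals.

f(x) = sin(x)
a = 1.25, b = 4.0, n = 6
h = (b - a)/n = 0.458333

Trapezoidal rule: (h/2)[f(x₀) + 2f(x₁) + 2f(x₂) + ... + f(xₙ)]

x_0 = 1.2500, f(x_0) = 0.948985, coefficient = 1
x_1 = 1.7083, f(x_1) = 0.990557, coefficient = 2
x_2 = 2.1667, f(x_2) = 0.827660, coefficient = 2
x_3 = 2.6250, f(x_3) = 0.493920, coefficient = 2
x_4 = 3.0833, f(x_4) = 0.058226, coefficient = 2
x_5 = 3.5417, f(x_5) = -0.389487, coefficient = 2
x_6 = 4.0000, f(x_6) = -0.756802, coefficient = 1

I ≈ (0.458333/2) × 4.153937 = 0.951944
Exact value: 0.968966
Error: 0.017022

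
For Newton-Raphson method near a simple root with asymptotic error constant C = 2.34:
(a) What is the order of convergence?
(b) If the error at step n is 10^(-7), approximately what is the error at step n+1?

(a) Newton-Raphson has quadratic (order 2) convergence near simple roots.
    This means |e_{n+1}| ≈ C|e_n|².

(b) With |e_n| = 10^(-7) and C = 2.34:
    |e_{n+1}| ≈ 2.34 × (10^(-7))² = 2.34 × 10^(-14)

(a) 2 (quadratic); (b) |e_{n+1}| ≈ 2.340e-14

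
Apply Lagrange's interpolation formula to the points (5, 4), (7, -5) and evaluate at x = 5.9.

Lagrange interpolation formula:
P(x) = Σ yᵢ × Lᵢ(x)
where Lᵢ(x) = Π_{j≠i} (x - xⱼ)/(xᵢ - xⱼ)

L_0(5.9) = (5.9 - 7)/(5 - 7) = 0.550000
L_1(5.9) = (5.9 - 5)/(7 - 5) = 0.450000

P(5.9) = 4×L_0(5.9) + (-5)×L_1(5.9)
P(5.9) = -0.050000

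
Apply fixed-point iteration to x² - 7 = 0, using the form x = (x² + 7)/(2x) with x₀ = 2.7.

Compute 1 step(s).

Equation: x² - 7 = 0
Fixed-point form: x = (x² + 7)/(2x)
x₀ = 2.7

x_1 = g(2.700000) = 2.646296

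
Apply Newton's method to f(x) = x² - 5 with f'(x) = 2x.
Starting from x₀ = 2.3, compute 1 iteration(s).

f(x) = x² - 5
f'(x) = 2x
x₀ = 2.3

Newton-Raphson formula: x_{n+1} = x_n - f(x_n)/f'(x_n)

Iteration 1:
  f(2.300000) = 0.290000
  f'(2.300000) = 4.600000
  x_1 = 2.300000 - 0.290000/4.600000 = 2.236957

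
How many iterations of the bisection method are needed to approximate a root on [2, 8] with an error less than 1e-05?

We need (b-a)/2^n ≤ 1e-05
(8 - 2)/2^n ≤ 1e-05
6/2^n ≤ 1e-05
2^n ≥ 600000
n ≥ log₂(600000) = 19.19
n ≥ 20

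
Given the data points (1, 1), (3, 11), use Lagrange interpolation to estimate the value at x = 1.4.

Lagrange interpolation formula:
P(x) = Σ yᵢ × Lᵢ(x)
where Lᵢ(x) = Π_{j≠i} (x - xⱼ)/(xᵢ - xⱼ)

L_0(1.4) = (1.4 - 3)/(1 - 3) = 0.800000
L_1(1.4) = (1.4 - 1)/(3 - 1) = 0.200000

P(1.4) = 1×L_0(1.4) + 11×L_1(1.4)
P(1.4) = 3.000000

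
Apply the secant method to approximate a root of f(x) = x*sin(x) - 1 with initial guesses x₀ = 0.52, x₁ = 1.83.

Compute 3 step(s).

f(x) = x*sin(x) - 1
x₀ = 0.52, x₁ = 1.83

Secant formula: x_{n+1} = x_n - f(x_n)(x_n - x_{n-1})/(f(x_n) - f(x_{n-1}))

Iteration 1:
  f(0.520000) = -0.741622
  f(1.830000) = 0.768868
  x_2 = 1.830000 - 0.768868×(1.830000 - 0.520000)/(0.768868 - (-0.741622))
       = 1.163185
Iteration 2:
  f(1.830000) = 0.768868
  f(1.163185) = 0.067886
  x_3 = 1.163185 - 0.067886×(1.163185 - 1.830000)/(0.067886 - 0.768868)
       = 1.098608
Iteration 3:
  f(1.163185) = 0.067886
  f(1.098608) = -0.021607
  x_4 = 1.098608 - (-0.021607)×(1.098608 - 1.163185)/(-0.021607 - 0.067886)
       = 1.114199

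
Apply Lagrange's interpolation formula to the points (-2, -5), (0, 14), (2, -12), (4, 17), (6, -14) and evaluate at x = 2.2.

Lagrange interpolation formula:
P(x) = Σ yᵢ × Lᵢ(x)
where Lᵢ(x) = Π_{j≠i} (x - xⱼ)/(xᵢ - xⱼ)

L_0(2.2) = (2.2 - 0)/(-2 - 0) × (2.2 - 2)/(-2 - 2) × (2.2 - 4)/(-2 - 4) × (2.2 - 6)/(-2 - 6) = 0.007838
L_1(2.2) = (2.2 - (-2))/(0 - (-2)) × (2.2 - 2)/(0 - 2) × (2.2 - 4)/(0 - 4) × (2.2 - 6)/(0 - 6) = -0.059850
L_2(2.2) = (2.2 - (-2))/(2 - (-2)) × (2.2 - 0)/(2 - 0) × (2.2 - 4)/(2 - 4) × (2.2 - 6)/(2 - 6) = 0.987525
L_3(2.2) = (2.2 - (-2))/(4 - (-2)) × (2.2 - 0)/(4 - 0) × (2.2 - 2)/(4 - 2) × (2.2 - 6)/(4 - 6) = 0.073150
L_4(2.2) = (2.2 - (-2))/(6 - (-2)) × (2.2 - 0)/(6 - 0) × (2.2 - 2)/(6 - 2) × (2.2 - 4)/(6 - 4) = -0.008663

P(2.2) = (-5)×L_0(2.2) + 14×L_1(2.2) + (-12)×L_2(2.2) + 17×L_3(2.2) + (-14)×L_4(2.2)
P(2.2) = -11.362562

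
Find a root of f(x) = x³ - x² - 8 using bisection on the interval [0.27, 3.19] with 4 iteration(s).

f(x) = x³ - x² - 8
Initial interval: [0.27, 3.19]

Iteration 1:
  c_1 = (0.270000 + 3.190000)/2 = 1.730000
  f(c_1) = f(1.730000) = -5.815183
  f(a) × f(c) ≥ 0, new interval: [1.730000, 3.190000]
Iteration 2:
  c_2 = (1.730000 + 3.190000)/2 = 2.460000
  f(c_2) = f(2.460000) = 0.835336
  f(a) × f(c) < 0, new interval: [1.730000, 2.460000]
Iteration 3:
  c_3 = (1.730000 + 2.460000)/2 = 2.095000
  f(c_3) = f(2.095000) = -3.194018
  f(a) × f(c) ≥ 0, new interval: [2.095000, 2.460000]
Iteration 4:
  c_4 = (2.095000 + 2.460000)/2 = 2.277500
  f(c_4) = f(2.277500) = -1.373600
  f(a) × f(c) ≥ 0, new interval: [2.277500, 2.460000]

After 4 iteration(s), the approximation is c_4 = 2.277500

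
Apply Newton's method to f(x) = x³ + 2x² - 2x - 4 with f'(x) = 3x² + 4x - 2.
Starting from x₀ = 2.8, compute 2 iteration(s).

f(x) = x³ + 2x² - 2x - 4
f'(x) = 3x² + 4x - 2
x₀ = 2.8

Newton-Raphson formula: x_{n+1} = x_n - f(x_n)/f'(x_n)

Iteration 1:
  f(2.800000) = 28.032000
  f'(2.800000) = 32.720000
  x_1 = 2.800000 - 28.032000/32.720000 = 1.943276
Iteration 2:
  f(1.943276) = 7.004531
  f'(1.943276) = 17.102073
  x_2 = 1.943276 - 7.004531/17.102073 = 1.533704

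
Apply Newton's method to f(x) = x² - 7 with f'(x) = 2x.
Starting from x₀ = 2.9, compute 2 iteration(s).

f(x) = x² - 7
f'(x) = 2x
x₀ = 2.9

Newton-Raphson formula: x_{n+1} = x_n - f(x_n)/f'(x_n)

Iteration 1:
  f(2.900000) = 1.410000
  f'(2.900000) = 5.800000
  x_1 = 2.900000 - 1.410000/5.800000 = 2.656897
Iteration 2:
  f(2.656897) = 0.059099
  f'(2.656897) = 5.313793
  x_2 = 2.656897 - 0.059099/5.313793 = 2.645775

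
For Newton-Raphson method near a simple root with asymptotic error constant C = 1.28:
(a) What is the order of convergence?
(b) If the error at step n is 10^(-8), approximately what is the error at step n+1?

(a) Newton-Raphson has quadratic (order 2) convergence near simple roots.
    This means |e_{n+1}| ≈ C|e_n|².

(b) With |e_n| = 10^(-8) and C = 1.28:
    |e_{n+1}| ≈ 1.28 × (10^(-8))² = 1.28 × 10^(-16)

(a) 2 (quadratic); (b) |e_{n+1}| ≈ 1.280e-16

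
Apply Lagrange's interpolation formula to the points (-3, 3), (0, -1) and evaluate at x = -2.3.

Lagrange interpolation formula:
P(x) = Σ yᵢ × Lᵢ(x)
where Lᵢ(x) = Π_{j≠i} (x - xⱼ)/(xᵢ - xⱼ)

L_0(-2.3) = (-2.3 - 0)/(-3 - 0) = 0.766667
L_1(-2.3) = (-2.3 - (-3))/(0 - (-3)) = 0.233333

P(-2.3) = 3×L_0(-2.3) + (-1)×L_1(-2.3)
P(-2.3) = 2.066667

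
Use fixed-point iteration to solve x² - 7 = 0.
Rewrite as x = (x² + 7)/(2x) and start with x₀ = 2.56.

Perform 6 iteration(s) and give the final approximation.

Equation: x² - 7 = 0
Fixed-point form: x = (x² + 7)/(2x)
x₀ = 2.56

x_1 = g(2.560000) = 2.647187
x_2 = g(2.647187) = 2.645752
x_3 = g(2.645752) = 2.645751
x_4 = g(2.645751) = 2.645751
x_5 = g(2.645751) = 2.645751
x_6 = g(2.645751) = 2.645751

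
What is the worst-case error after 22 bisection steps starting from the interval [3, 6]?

Bisection error bound: |error| ≤ (b-a)/2^n
|error| ≤ (6 - 3)/2^22 = 3/2^22
|error| ≤ 0.0000007153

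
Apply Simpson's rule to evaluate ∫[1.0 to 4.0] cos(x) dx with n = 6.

f(x) = cos(x)
a = 1.0, b = 4.0, n = 6
h = (b - a)/n = 0.500000

Simpson's rule: (h/3)[f(x₀) + 4f(x₁) + 2f(x₂) + ... + f(xₙ)]

x_0 = 1.0000, f(x_0) = 0.540302, coefficient = 1
x_1 = 1.5000, f(x_1) = 0.070737, coefficient = 4
x_2 = 2.0000, f(x_2) = -0.416147, coefficient = 2
x_3 = 2.5000, f(x_3) = -0.801144, coefficient = 4
x_4 = 3.0000, f(x_4) = -0.989992, coefficient = 2
x_5 = 3.5000, f(x_5) = -0.936457, coefficient = 4
x_6 = 4.0000, f(x_6) = -0.653644, coefficient = 1

I ≈ (0.500000/3) × -9.593072 = -1.598845
Exact value: -1.598273
Error: 0.000572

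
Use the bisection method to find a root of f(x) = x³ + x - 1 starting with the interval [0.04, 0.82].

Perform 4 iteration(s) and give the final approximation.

f(x) = x³ + x - 1
Initial interval: [0.04, 0.82]

Iteration 1:
  c_1 = (0.040000 + 0.820000)/2 = 0.430000
  f(c_1) = f(0.430000) = -0.490493
  f(a) × f(c) ≥ 0, new interval: [0.430000, 0.820000]
Iteration 2:
  c_2 = (0.430000 + 0.820000)/2 = 0.625000
  f(c_2) = f(0.625000) = -0.130859
  f(a) × f(c) ≥ 0, new interval: [0.625000, 0.820000]
Iteration 3:
  c_3 = (0.625000 + 0.820000)/2 = 0.722500
  f(c_3) = f(0.722500) = 0.099650
  f(a) × f(c) < 0, new interval: [0.625000, 0.722500]
Iteration 4:
  c_4 = (0.625000 + 0.722500)/2 = 0.673750
  f(c_4) = f(0.673750) = -0.020409
  f(a) × f(c) ≥ 0, new interval: [0.673750, 0.722500]

After 4 iteration(s), the approximation is c_4 = 0.673750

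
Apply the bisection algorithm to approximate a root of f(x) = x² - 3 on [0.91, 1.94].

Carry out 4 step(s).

f(x) = x² - 3
Initial interval: [0.91, 1.94]

Iteration 1:
  c_1 = (0.910000 + 1.940000)/2 = 1.425000
  f(c_1) = f(1.425000) = -0.969375
  f(a) × f(c) ≥ 0, new interval: [1.425000, 1.940000]
Iteration 2:
  c_2 = (1.425000 + 1.940000)/2 = 1.682500
  f(c_2) = f(1.682500) = -0.169194
  f(a) × f(c) ≥ 0, new interval: [1.682500, 1.940000]
Iteration 3:
  c_3 = (1.682500 + 1.940000)/2 = 1.811250
  f(c_3) = f(1.811250) = 0.280627
  f(a) × f(c) < 0, new interval: [1.682500, 1.811250]
Iteration 4:
  c_4 = (1.682500 + 1.811250)/2 = 1.746875
  f(c_4) = f(1.746875) = 0.051572
  f(a) × f(c) < 0, new interval: [1.682500, 1.746875]

After 4 iteration(s), the approximation is c_4 = 1.746875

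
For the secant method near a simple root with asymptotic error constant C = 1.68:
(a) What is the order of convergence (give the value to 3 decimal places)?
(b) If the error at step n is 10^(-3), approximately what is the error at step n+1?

(a) Secant method has superlinear convergence with order φ = (1+√5)/2 ≈ 1.618.
    This means |e_{n+1}| ≈ C|e_n|^1.618.

(b) With |e_n| = 10^(-3) and C = 1.68:
    |e_{n+1}| ≈ 1.68 × (10^(-3))^1.618 = 1.68 × 10^(-4.85)

(a) ≈ 1.618 (golden ratio); (b) |e_{n+1}| ≈ 2.351e-05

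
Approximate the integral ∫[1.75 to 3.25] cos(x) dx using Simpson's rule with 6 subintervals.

f(x) = cos(x)
a = 1.75, b = 3.25, n = 6
h = (b - a)/n = 0.250000

Simpson's rule: (h/3)[f(x₀) + 4f(x₁) + 2f(x₂) + ... + f(xₙ)]

x_0 = 1.7500, f(x_0) = -0.178246, coefficient = 1
x_1 = 2.0000, f(x_1) = -0.416147, coefficient = 4
x_2 = 2.2500, f(x_2) = -0.628174, coefficient = 2
x_3 = 2.5000, f(x_3) = -0.801144, coefficient = 4
x_4 = 2.7500, f(x_4) = -0.924302, coefficient = 2
x_5 = 3.0000, f(x_5) = -0.989992, coefficient = 4
x_6 = 3.2500, f(x_6) = -0.994130, coefficient = 1

I ≈ (0.250000/3) × -13.106460 = -1.092205
Exact value: -1.092181
Error: 0.000024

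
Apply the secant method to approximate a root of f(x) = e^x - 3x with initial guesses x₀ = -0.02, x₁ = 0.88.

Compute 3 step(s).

f(x) = e^x - 3x
x₀ = -0.02, x₁ = 0.88

Secant formula: x_{n+1} = x_n - f(x_n)(x_n - x_{n-1})/(f(x_n) - f(x_{n-1}))

Iteration 1:
  f(-0.020000) = 1.040199
  f(0.880000) = -0.229100
  x_2 = 0.880000 - (-0.229100)×(0.880000 - (-0.020000))/(-0.229100 - 1.040199)
       = 0.717556
Iteration 2:
  f(0.880000) = -0.229100
  f(0.717556) = -0.103249
  x_3 = 0.717556 - (-0.103249)×(0.717556 - 0.880000)/(-0.103249 - (-0.229100))
       = 0.584285
Iteration 3:
  f(0.717556) = -0.103249
  f(0.584285) = 0.040853
  x_4 = 0.584285 - 0.040853×(0.584285 - 0.717556)/(0.040853 - (-0.103249))
       = 0.622067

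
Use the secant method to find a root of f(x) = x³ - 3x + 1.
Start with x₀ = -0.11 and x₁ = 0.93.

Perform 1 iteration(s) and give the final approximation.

f(x) = x³ - 3x + 1
x₀ = -0.11, x₁ = 0.93

Secant formula: x_{n+1} = x_n - f(x_n)(x_n - x_{n-1})/(f(x_n) - f(x_{n-1}))

Iteration 1:
  f(-0.110000) = 1.328669
  f(0.930000) = -0.985643
  x_2 = 0.930000 - (-0.985643)×(0.930000 - (-0.110000))/(-0.985643 - 1.328669)
       = 0.487074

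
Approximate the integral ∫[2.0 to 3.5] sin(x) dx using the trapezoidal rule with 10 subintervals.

f(x) = sin(x)
a = 2.0, b = 3.5, n = 10
h = (b - a)/n = 0.150000

Trapezoidal rule: (h/2)[f(x₀) + 2f(x₁) + 2f(x₂) + ... + f(xₙ)]

x_0 = 2.0000, f(x_0) = 0.909297, coefficient = 1
x_1 = 2.1500, f(x_1) = 0.836899, coefficient = 2
x_2 = 2.3000, f(x_2) = 0.745705, coefficient = 2
x_3 = 2.4500, f(x_3) = 0.637765, coefficient = 2
x_4 = 2.6000, f(x_4) = 0.515501, coefficient = 2
x_5 = 2.7500, f(x_5) = 0.381661, coefficient = 2
x_6 = 2.9000, f(x_6) = 0.239249, coefficient = 2
x_7 = 3.0500, f(x_7) = 0.091465, coefficient = 2
x_8 = 3.2000, f(x_8) = -0.058374, coefficient = 2
x_9 = 3.3500, f(x_9) = -0.206902, coefficient = 2
x_10 = 3.5000, f(x_10) = -0.350783, coefficient = 1

I ≈ (0.150000/2) × 6.924452 = 0.519334
Exact value: 0.520310
Error: 0.000976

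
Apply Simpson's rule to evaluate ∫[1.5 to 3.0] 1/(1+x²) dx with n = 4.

f(x) = 1/(1+x²)
a = 1.5, b = 3.0, n = 4
h = (b - a)/n = 0.375000

Simpson's rule: (h/3)[f(x₀) + 4f(x₁) + 2f(x₂) + ... + f(xₙ)]

x_0 = 1.5000, f(x_0) = 0.307692, coefficient = 1
x_1 = 1.8750, f(x_1) = 0.221453, coefficient = 4
x_2 = 2.2500, f(x_2) = 0.164948, coefficient = 2
x_3 = 2.6250, f(x_3) = 0.126733, coefficient = 4
x_4 = 3.0000, f(x_4) = 0.100000, coefficient = 1

I ≈ (0.375000/3) × 2.130333 = 0.266292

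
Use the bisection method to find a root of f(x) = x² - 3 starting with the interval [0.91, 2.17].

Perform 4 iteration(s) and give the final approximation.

f(x) = x² - 3
Initial interval: [0.91, 2.17]

Iteration 1:
  c_1 = (0.910000 + 2.170000)/2 = 1.540000
  f(c_1) = f(1.540000) = -0.628400
  f(a) × f(c) ≥ 0, new interval: [1.540000, 2.170000]
Iteration 2:
  c_2 = (1.540000 + 2.170000)/2 = 1.855000
  f(c_2) = f(1.855000) = 0.441025
  f(a) × f(c) < 0, new interval: [1.540000, 1.855000]
Iteration 3:
  c_3 = (1.540000 + 1.855000)/2 = 1.697500
  f(c_3) = f(1.697500) = -0.118494
  f(a) × f(c) ≥ 0, new interval: [1.697500, 1.855000]
Iteration 4:
  c_4 = (1.697500 + 1.855000)/2 = 1.776250
  f(c_4) = f(1.776250) = 0.155064
  f(a) × f(c) < 0, new interval: [1.697500, 1.776250]

After 4 iteration(s), the approximation is c_4 = 1.776250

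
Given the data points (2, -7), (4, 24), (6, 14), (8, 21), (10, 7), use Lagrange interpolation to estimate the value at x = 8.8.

Lagrange interpolation formula:
P(x) = Σ yᵢ × Lᵢ(x)
where Lᵢ(x) = Π_{j≠i} (x - xⱼ)/(xᵢ - xⱼ)

L_0(8.8) = (8.8 - 4)/(2 - 4) × (8.8 - 6)/(2 - 6) × (8.8 - 8)/(2 - 8) × (8.8 - 10)/(2 - 10) = -0.033600
L_1(8.8) = (8.8 - 2)/(4 - 2) × (8.8 - 6)/(4 - 6) × (8.8 - 8)/(4 - 8) × (8.8 - 10)/(4 - 10) = 0.190400
L_2(8.8) = (8.8 - 2)/(6 - 2) × (8.8 - 4)/(6 - 4) × (8.8 - 8)/(6 - 8) × (8.8 - 10)/(6 - 10) = -0.489600
L_3(8.8) = (8.8 - 2)/(8 - 2) × (8.8 - 4)/(8 - 4) × (8.8 - 6)/(8 - 6) × (8.8 - 10)/(8 - 10) = 1.142400
L_4(8.8) = (8.8 - 2)/(10 - 2) × (8.8 - 4)/(10 - 4) × (8.8 - 6)/(10 - 6) × (8.8 - 8)/(10 - 8) = 0.190400

P(8.8) = (-7)×L_0(8.8) + 24×L_1(8.8) + 14×L_2(8.8) + 21×L_3(8.8) + 7×L_4(8.8)
P(8.8) = 23.273600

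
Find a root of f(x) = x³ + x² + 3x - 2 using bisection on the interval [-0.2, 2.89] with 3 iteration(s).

f(x) = x³ + x² + 3x - 2
Initial interval: [-0.2, 2.89]

Iteration 1:
  c_1 = (-0.200000 + 2.890000)/2 = 1.345000
  f(c_1) = f(1.345000) = 6.277164
  f(a) × f(c) < 0, new interval: [-0.200000, 1.345000]
Iteration 2:
  c_2 = (-0.200000 + 1.345000)/2 = 0.572500
  f(c_2) = f(0.572500) = 0.232897
  f(a) × f(c) < 0, new interval: [-0.200000, 0.572500]
Iteration 3:
  c_3 = (-0.200000 + 0.572500)/2 = 0.186250
  f(c_3) = f(0.186250) = -1.400100
  f(a) × f(c) ≥ 0, new interval: [0.186250, 0.572500]

After 3 iteration(s), the approximation is c_3 = 0.186250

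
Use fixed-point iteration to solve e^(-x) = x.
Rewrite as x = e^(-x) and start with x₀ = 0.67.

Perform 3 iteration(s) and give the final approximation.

Equation: e^(-x) = x
Fixed-point form: x = e^(-x)
x₀ = 0.67

x_1 = g(0.670000) = 0.511709
x_2 = g(0.511709) = 0.599470
x_3 = g(0.599470) = 0.549102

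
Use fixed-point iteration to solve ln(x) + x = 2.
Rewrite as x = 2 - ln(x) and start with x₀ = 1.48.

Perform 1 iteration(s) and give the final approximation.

Equation: ln(x) + x = 2
Fixed-point form: x = 2 - ln(x)
x₀ = 1.48

x_1 = g(1.480000) = 1.607958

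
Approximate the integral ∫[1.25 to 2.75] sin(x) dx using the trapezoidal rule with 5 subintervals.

f(x) = sin(x)
a = 1.25, b = 2.75, n = 5
h = (b - a)/n = 0.300000

Trapezoidal rule: (h/2)[f(x₀) + 2f(x₁) + 2f(x₂) + ... + f(xₙ)]

x_0 = 1.2500, f(x_0) = 0.948985, coefficient = 1
x_1 = 1.5500, f(x_1) = 0.999784, coefficient = 2
x_2 = 1.8500, f(x_2) = 0.961275, coefficient = 2
x_3 = 2.1500, f(x_3) = 0.836899, coefficient = 2
x_4 = 2.4500, f(x_4) = 0.637765, coefficient = 2
x_5 = 2.7500, f(x_5) = 0.381661, coefficient = 1

I ≈ (0.300000/2) × 8.202091 = 1.230314
Exact value: 1.239625
Error: 0.009311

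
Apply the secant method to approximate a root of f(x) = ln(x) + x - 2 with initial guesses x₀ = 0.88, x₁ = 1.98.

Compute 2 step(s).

f(x) = ln(x) + x - 2
x₀ = 0.88, x₁ = 1.98

Secant formula: x_{n+1} = x_n - f(x_n)(x_n - x_{n-1})/(f(x_n) - f(x_{n-1}))

Iteration 1:
  f(0.880000) = -1.247833
  f(1.980000) = 0.663097
  x_2 = 1.980000 - 0.663097×(1.980000 - 0.880000)/(0.663097 - (-1.247833))
       = 1.598298
Iteration 2:
  f(1.980000) = 0.663097
  f(1.598298) = 0.067237
  x_3 = 1.598298 - 0.067237×(1.598298 - 1.980000)/(0.067237 - 0.663097)
       = 1.555226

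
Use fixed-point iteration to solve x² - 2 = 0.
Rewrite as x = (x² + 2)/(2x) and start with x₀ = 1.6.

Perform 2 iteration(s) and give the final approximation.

Equation: x² - 2 = 0
Fixed-point form: x = (x² + 2)/(2x)
x₀ = 1.6

x_1 = g(1.600000) = 1.425000
x_2 = g(1.425000) = 1.414254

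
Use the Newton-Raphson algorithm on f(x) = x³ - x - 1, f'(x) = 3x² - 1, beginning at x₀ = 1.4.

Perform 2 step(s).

f(x) = x³ - x - 1
f'(x) = 3x² - 1
x₀ = 1.4

Newton-Raphson formula: x_{n+1} = x_n - f(x_n)/f'(x_n)

Iteration 1:
  f(1.400000) = 0.344000
  f'(1.400000) = 4.880000
  x_1 = 1.400000 - 0.344000/4.880000 = 1.329508
Iteration 2:
  f(1.329508) = 0.020520
  f'(1.329508) = 4.302776
  x_2 = 1.329508 - 0.020520/4.302776 = 1.324739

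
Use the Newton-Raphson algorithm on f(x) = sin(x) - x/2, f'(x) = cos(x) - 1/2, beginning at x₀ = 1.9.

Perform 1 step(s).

f(x) = sin(x) - x/2
f'(x) = cos(x) - 1/2
x₀ = 1.9

Newton-Raphson formula: x_{n+1} = x_n - f(x_n)/f'(x_n)

Iteration 1:
  f(1.900000) = -0.003700
  f'(1.900000) = -0.823290
  x_1 = 1.900000 - (-0.003700)/(-0.823290) = 1.895506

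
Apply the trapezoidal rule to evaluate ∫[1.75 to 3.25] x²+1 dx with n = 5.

f(x) = x²+1
a = 1.75, b = 3.25, n = 5
h = (b - a)/n = 0.300000

Trapezoidal rule: (h/2)[f(x₀) + 2f(x₁) + 2f(x₂) + ... + f(xₙ)]

x_0 = 1.7500, f(x_0) = 4.062500, coefficient = 1
x_1 = 2.0500, f(x_1) = 5.202500, coefficient = 2
x_2 = 2.3500, f(x_2) = 6.522500, coefficient = 2
x_3 = 2.6500, f(x_3) = 8.022500, coefficient = 2
x_4 = 2.9500, f(x_4) = 9.702500, coefficient = 2
x_5 = 3.2500, f(x_5) = 11.562500, coefficient = 1

I ≈ (0.300000/2) × 74.525000 = 11.178750
Exact value: 11.156250
Error: 0.022500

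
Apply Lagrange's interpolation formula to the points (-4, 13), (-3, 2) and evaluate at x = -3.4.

Lagrange interpolation formula:
P(x) = Σ yᵢ × Lᵢ(x)
where Lᵢ(x) = Π_{j≠i} (x - xⱼ)/(xᵢ - xⱼ)

L_0(-3.4) = (-3.4 - (-3))/(-4 - (-3)) = 0.400000
L_1(-3.4) = (-3.4 - (-4))/(-3 - (-4)) = 0.600000

P(-3.4) = 13×L_0(-3.4) + 2×L_1(-3.4)
P(-3.4) = 6.400000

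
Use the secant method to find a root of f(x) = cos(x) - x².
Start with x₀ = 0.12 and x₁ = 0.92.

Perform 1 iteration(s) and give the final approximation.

f(x) = cos(x) - x²
x₀ = 0.12, x₁ = 0.92

Secant formula: x_{n+1} = x_n - f(x_n)(x_n - x_{n-1})/(f(x_n) - f(x_{n-1}))

Iteration 1:
  f(0.120000) = 0.978409
  f(0.920000) = -0.240580
  x_2 = 0.920000 - (-0.240580)×(0.920000 - 0.120000)/(-0.240580 - 0.978409)
       = 0.762112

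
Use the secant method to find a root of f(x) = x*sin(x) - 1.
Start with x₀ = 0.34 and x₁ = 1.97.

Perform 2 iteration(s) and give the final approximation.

f(x) = x*sin(x) - 1
x₀ = 0.34, x₁ = 1.97

Secant formula: x_{n+1} = x_n - f(x_n)(x_n - x_{n-1})/(f(x_n) - f(x_{n-1}))

Iteration 1:
  f(0.340000) = -0.886614
  f(1.970000) = 0.815100
  x_2 = 1.970000 - 0.815100×(1.970000 - 0.340000)/(0.815100 - (-0.886614))
       = 1.189250
Iteration 2:
  f(1.970000) = 0.815100
  f(1.189250) = 0.103731
  x_3 = 1.189250 - 0.103731×(1.189250 - 1.970000)/(0.103731 - 0.815100)
       = 1.075402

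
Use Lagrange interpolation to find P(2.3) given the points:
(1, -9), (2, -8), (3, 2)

Lagrange interpolation formula:
P(x) = Σ yᵢ × Lᵢ(x)
where Lᵢ(x) = Π_{j≠i} (x - xⱼ)/(xᵢ - xⱼ)

L_0(2.3) = (2.3 - 2)/(1 - 2) × (2.3 - 3)/(1 - 3) = -0.105000
L_1(2.3) = (2.3 - 1)/(2 - 1) × (2.3 - 3)/(2 - 3) = 0.910000
L_2(2.3) = (2.3 - 1)/(3 - 1) × (2.3 - 2)/(3 - 2) = 0.195000

P(2.3) = (-9)×L_0(2.3) + (-8)×L_1(2.3) + 2×L_2(2.3)
P(2.3) = -5.945000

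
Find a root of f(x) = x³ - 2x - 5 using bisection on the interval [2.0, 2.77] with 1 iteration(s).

f(x) = x³ - 2x - 5
Initial interval: [2.0, 2.77]

Iteration 1:
  c_1 = (2.000000 + 2.770000)/2 = 2.385000
  f(c_1) = f(2.385000) = 3.796417
  f(a) × f(c) < 0, new interval: [2.000000, 2.385000]

After 1 iteration(s), the approximation is c_1 = 2.385000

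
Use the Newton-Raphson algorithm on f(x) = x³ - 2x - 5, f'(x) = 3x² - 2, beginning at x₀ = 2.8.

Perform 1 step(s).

f(x) = x³ - 2x - 5
f'(x) = 3x² - 2
x₀ = 2.8

Newton-Raphson formula: x_{n+1} = x_n - f(x_n)/f'(x_n)

Iteration 1:
  f(2.800000) = 11.352000
  f'(2.800000) = 21.520000
  x_1 = 2.800000 - 11.352000/21.520000 = 2.272491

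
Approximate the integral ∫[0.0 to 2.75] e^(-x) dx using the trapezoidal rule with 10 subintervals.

f(x) = e^(-x)
a = 0.0, b = 2.75, n = 10
h = (b - a)/n = 0.275000

Trapezoidal rule: (h/2)[f(x₀) + 2f(x₁) + 2f(x₂) + ... + f(xₙ)]

x_0 = 0.0000, f(x_0) = 1.000000, coefficient = 1
x_1 = 0.2750, f(x_1) = 0.759572, coefficient = 2
x_2 = 0.5500, f(x_2) = 0.576950, coefficient = 2
x_3 = 0.8250, f(x_3) = 0.438235, coefficient = 2
x_4 = 1.1000, f(x_4) = 0.332871, coefficient = 2
x_5 = 1.3750, f(x_5) = 0.252840, coefficient = 2
x_6 = 1.6500, f(x_6) = 0.192050, coefficient = 2
x_7 = 1.9250, f(x_7) = 0.145876, coefficient = 2
x_8 = 2.2000, f(x_8) = 0.110803, coefficient = 2
x_9 = 2.4750, f(x_9) = 0.084163, coefficient = 2
x_10 = 2.7500, f(x_10) = 0.063928, coefficient = 1

I ≈ (0.275000/2) × 6.850647 = 0.941964
Exact value: 0.936072
Error: 0.005892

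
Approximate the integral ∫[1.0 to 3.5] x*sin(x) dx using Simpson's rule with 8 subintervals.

f(x) = x*sin(x)
a = 1.0, b = 3.5, n = 8
h = (b - a)/n = 0.312500

Simpson's rule: (h/3)[f(x₀) + 4f(x₁) + 2f(x₂) + ... + f(xₙ)]

x_0 = 1.0000, f(x_0) = 0.841471, coefficient = 1
x_1 = 1.3125, f(x_1) = 1.268960, coefficient = 4
x_2 = 1.6250, f(x_2) = 1.622613, coefficient = 2
x_3 = 1.9375, f(x_3) = 1.808684, coefficient = 4
x_4 = 2.2500, f(x_4) = 1.750665, coefficient = 2
x_5 = 2.5625, f(x_5) = 1.402366, coefficient = 4
x_6 = 2.8750, f(x_6) = 0.757407, coefficient = 2
x_7 = 3.1875, f(x_7) = -0.146278, coefficient = 4
x_8 = 3.5000, f(x_8) = -1.227741, coefficient = 1

I ≈ (0.312500/3) × 25.210026 = 2.626044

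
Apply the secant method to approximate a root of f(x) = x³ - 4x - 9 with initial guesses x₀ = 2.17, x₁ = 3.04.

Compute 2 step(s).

f(x) = x³ - 4x - 9
x₀ = 2.17, x₁ = 3.04

Secant formula: x_{n+1} = x_n - f(x_n)(x_n - x_{n-1})/(f(x_n) - f(x_{n-1}))

Iteration 1:
  f(2.170000) = -7.461687
  f(3.040000) = 6.934464
  x_2 = 3.040000 - 6.934464×(3.040000 - 2.170000)/(6.934464 - (-7.461687))
       = 2.620931
Iteration 2:
  f(3.040000) = 6.934464
  f(2.620931) = -1.479820
  x_3 = 2.620931 - (-1.479820)×(2.620931 - 3.040000)/(-1.479820 - 6.934464)
       = 2.694633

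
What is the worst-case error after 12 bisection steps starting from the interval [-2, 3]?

Bisection error bound: |error| ≤ (b-a)/2^n
|error| ≤ (3 - (-2))/2^12 = 5/2^12
|error| ≤ 0.0012207031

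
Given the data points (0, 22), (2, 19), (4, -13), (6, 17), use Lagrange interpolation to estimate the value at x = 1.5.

Lagrange interpolation formula:
P(x) = Σ yᵢ × Lᵢ(x)
where Lᵢ(x) = Π_{j≠i} (x - xⱼ)/(xᵢ - xⱼ)

L_0(1.5) = (1.5 - 2)/(0 - 2) × (1.5 - 4)/(0 - 4) × (1.5 - 6)/(0 - 6) = 0.117188
L_1(1.5) = (1.5 - 0)/(2 - 0) × (1.5 - 4)/(2 - 4) × (1.5 - 6)/(2 - 6) = 1.054688
L_2(1.5) = (1.5 - 0)/(4 - 0) × (1.5 - 2)/(4 - 2) × (1.5 - 6)/(4 - 6) = -0.210938
L_3(1.5) = (1.5 - 0)/(6 - 0) × (1.5 - 2)/(6 - 2) × (1.5 - 4)/(6 - 4) = 0.039062

P(1.5) = 22×L_0(1.5) + 19×L_1(1.5) + (-13)×L_2(1.5) + 17×L_3(1.5)
P(1.5) = 26.023438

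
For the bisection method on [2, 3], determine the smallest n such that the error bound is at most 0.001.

We need (b-a)/2^n ≤ 0.001
(3 - 2)/2^n ≤ 0.001
1/2^n ≤ 0.001
2^n ≥ 1000
n ≥ log₂(1000) = 9.97
n ≥ 10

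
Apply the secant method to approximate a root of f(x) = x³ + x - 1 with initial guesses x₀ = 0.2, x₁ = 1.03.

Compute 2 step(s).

f(x) = x³ + x - 1
x₀ = 0.2, x₁ = 1.03

Secant formula: x_{n+1} = x_n - f(x_n)(x_n - x_{n-1})/(f(x_n) - f(x_{n-1}))

Iteration 1:
  f(0.200000) = -0.792000
  f(1.030000) = 1.122727
  x_2 = 1.030000 - 1.122727×(1.030000 - 0.200000)/(1.122727 - (-0.792000))
       = 0.543318
Iteration 2:
  f(1.030000) = 1.122727
  f(0.543318) = -0.296298
  x_3 = 0.543318 - (-0.296298)×(0.543318 - 1.030000)/(-0.296298 - 1.122727)
       = 0.644939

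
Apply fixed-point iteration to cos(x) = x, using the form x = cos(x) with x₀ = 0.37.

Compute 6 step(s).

Equation: cos(x) = x
Fixed-point form: x = cos(x)
x₀ = 0.37

x_1 = g(0.370000) = 0.932327
x_2 = g(0.932327) = 0.595967
x_3 = g(0.595967) = 0.827606
x_4 = g(0.827606) = 0.676640
x_5 = g(0.676640) = 0.779681
x_6 = g(0.779681) = 0.711138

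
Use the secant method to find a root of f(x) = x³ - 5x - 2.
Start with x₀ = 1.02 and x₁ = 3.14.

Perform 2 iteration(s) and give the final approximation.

f(x) = x³ - 5x - 2
x₀ = 1.02, x₁ = 3.14

Secant formula: x_{n+1} = x_n - f(x_n)(x_n - x_{n-1})/(f(x_n) - f(x_{n-1}))

Iteration 1:
  f(1.020000) = -6.038792
  f(3.140000) = 13.259144
  x_2 = 3.140000 - 13.259144×(3.140000 - 1.020000)/(13.259144 - (-6.038792))
       = 1.683399
Iteration 2:
  f(3.140000) = 13.259144
  f(1.683399) = -5.646523
  x_3 = 1.683399 - (-5.646523)×(1.683399 - 3.140000)/(-5.646523 - 13.259144)
       = 2.118440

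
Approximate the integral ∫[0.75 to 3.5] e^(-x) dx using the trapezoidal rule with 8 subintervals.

f(x) = e^(-x)
a = 0.75, b = 3.5, n = 8
h = (b - a)/n = 0.343750

Trapezoidal rule: (h/2)[f(x₀) + 2f(x₁) + 2f(x₂) + ... + f(xₙ)]

x_0 = 0.7500, f(x_0) = 0.472367, coefficient = 1
x_1 = 1.0938, f(x_1) = 0.334958, coefficient = 2
x_2 = 1.4375, f(x_2) = 0.237521, coefficient = 2
x_3 = 1.7812, f(x_3) = 0.168427, coefficient = 2
x_4 = 2.1250, f(x_4) = 0.119433, coefficient = 2
x_5 = 2.4688, f(x_5) = 0.084691, coefficient = 2
x_6 = 2.8125, f(x_6) = 0.060055, coefficient = 2
x_7 = 3.1562, f(x_7) = 0.042585, coefficient = 2
x_8 = 3.5000, f(x_8) = 0.030197, coefficient = 1

I ≈ (0.343750/2) × 2.597903 = 0.446515
Exact value: 0.442169
Error: 0.004345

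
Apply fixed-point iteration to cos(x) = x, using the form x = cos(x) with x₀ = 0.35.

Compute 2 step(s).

Equation: cos(x) = x
Fixed-point form: x = cos(x)
x₀ = 0.35

x_1 = g(0.350000) = 0.939373
x_2 = g(0.939373) = 0.590294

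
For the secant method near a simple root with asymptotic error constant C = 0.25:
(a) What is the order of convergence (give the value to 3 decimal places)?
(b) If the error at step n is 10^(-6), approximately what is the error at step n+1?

(a) Secant method has superlinear convergence with order φ = (1+√5)/2 ≈ 1.618.
    This means |e_{n+1}| ≈ C|e_n|^1.618.

(b) With |e_n| = 10^(-6) and C = 0.25:
    |e_{n+1}| ≈ 0.25 × (10^(-6))^1.618 = 0.25 × 10^(-9.71)

(a) ≈ 1.618 (golden ratio); (b) |e_{n+1}| ≈ 4.895e-11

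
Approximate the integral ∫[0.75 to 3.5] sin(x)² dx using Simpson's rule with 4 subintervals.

f(x) = sin(x)²
a = 0.75, b = 3.5, n = 4
h = (b - a)/n = 0.687500

Simpson's rule: (h/3)[f(x₀) + 4f(x₁) + 2f(x₂) + ... + f(xₙ)]

x_0 = 0.7500, f(x_0) = 0.464631, coefficient = 1
x_1 = 1.4375, f(x_1) = 0.982337, coefficient = 4
x_2 = 2.1250, f(x_2) = 0.723044, coefficient = 2
x_3 = 2.8125, f(x_3) = 0.104448, coefficient = 4
x_4 = 3.5000, f(x_4) = 0.123049, coefficient = 1

I ≈ (0.687500/3) × 6.380909 = 1.462292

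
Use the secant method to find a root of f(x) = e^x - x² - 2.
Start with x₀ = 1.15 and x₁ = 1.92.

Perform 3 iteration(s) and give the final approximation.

f(x) = e^x - x² - 2
x₀ = 1.15, x₁ = 1.92

Secant formula: x_{n+1} = x_n - f(x_n)(x_n - x_{n-1})/(f(x_n) - f(x_{n-1}))

Iteration 1:
  f(1.150000) = -0.164307
  f(1.920000) = 1.134558
  x_2 = 1.920000 - 1.134558×(1.920000 - 1.150000)/(1.134558 - (-0.164307))
       = 1.247405
Iteration 2:
  f(1.920000) = 1.134558
  f(1.247405) = -0.074722
  x_3 = 1.247405 - (-0.074722)×(1.247405 - 1.920000)/(-0.074722 - 1.134558)
       = 1.288965
Iteration 3:
  f(1.247405) = -0.074722
  f(1.288965) = -0.032402
  x_4 = 1.288965 - (-0.032402)×(1.288965 - 1.247405)/(-0.032402 - (-0.074722))
       = 1.320785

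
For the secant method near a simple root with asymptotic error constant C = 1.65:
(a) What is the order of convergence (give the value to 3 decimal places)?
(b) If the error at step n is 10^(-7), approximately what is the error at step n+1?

(a) Secant method has superlinear convergence with order φ = (1+√5)/2 ≈ 1.618.
    This means |e_{n+1}| ≈ C|e_n|^1.618.

(b) With |e_n| = 10^(-7) and C = 1.65:
    |e_{n+1}| ≈ 1.65 × (10^(-7))^1.618 = 1.65 × 10^(-11.33)

(a) ≈ 1.618 (golden ratio); (b) |e_{n+1}| ≈ 7.785e-12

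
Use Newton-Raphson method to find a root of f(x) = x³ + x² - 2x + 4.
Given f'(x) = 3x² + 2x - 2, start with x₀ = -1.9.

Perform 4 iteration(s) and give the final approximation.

f(x) = x³ + x² - 2x + 4
f'(x) = 3x² + 2x - 2
x₀ = -1.9

Newton-Raphson formula: x_{n+1} = x_n - f(x_n)/f'(x_n)

Iteration 1:
  f(-1.900000) = 4.551000
  f'(-1.900000) = 5.030000
  x_1 = -1.900000 - 4.551000/5.030000 = -2.804771
Iteration 2:
  f(-2.804771) = -4.588129
  f'(-2.804771) = 15.990685
  x_2 = -2.804771 - (-4.588129)/15.990685 = -2.517846
Iteration 3:
  f(-2.517846) = -0.586770
  f'(-2.517846) = 11.982957
  x_3 = -2.517846 - (-0.586770)/11.982957 = -2.468879
Iteration 4:
  f(-2.468879) = -0.015596
  f'(-2.468879) = 11.348336
  x_4 = -2.468879 - (-0.015596)/11.348336 = -2.467505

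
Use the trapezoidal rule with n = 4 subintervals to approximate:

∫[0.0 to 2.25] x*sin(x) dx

f(x) = x*sin(x)
a = 0.0, b = 2.25, n = 4
h = (b - a)/n = 0.562500

Trapezoidal rule: (h/2)[f(x₀) + 2f(x₁) + 2f(x₂) + ... + f(xₙ)]

x_0 = 0.0000, f(x_0) = 0.000000, coefficient = 1
x_1 = 0.5625, f(x_1) = 0.299983, coefficient = 2
x_2 = 1.1250, f(x_2) = 1.015051, coefficient = 2
x_3 = 1.6875, f(x_3) = 1.676021, coefficient = 2
x_4 = 2.2500, f(x_4) = 1.750665, coefficient = 1

I ≈ (0.562500/2) × 7.732775 = 2.174843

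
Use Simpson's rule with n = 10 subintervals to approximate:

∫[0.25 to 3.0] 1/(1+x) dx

f(x) = 1/(1+x)
a = 0.25, b = 3.0, n = 10
h = (b - a)/n = 0.275000

Simpson's rule: (h/3)[f(x₀) + 4f(x₁) + 2f(x₂) + ... + f(xₙ)]

x_0 = 0.2500, f(x_0) = 0.800000, coefficient = 1
x_1 = 0.5250, f(x_1) = 0.655738, coefficient = 4
x_2 = 0.8000, f(x_2) = 0.555556, coefficient = 2
x_3 = 1.0750, f(x_3) = 0.481928, coefficient = 4
x_4 = 1.3500, f(x_4) = 0.425532, coefficient = 2
x_5 = 1.6250, f(x_5) = 0.380952, coefficient = 4
x_6 = 1.9000, f(x_6) = 0.344828, coefficient = 2
x_7 = 2.1750, f(x_7) = 0.314961, coefficient = 4
x_8 = 2.4500, f(x_8) = 0.289855, coefficient = 2
x_9 = 2.7250, f(x_9) = 0.268456, coefficient = 4
x_10 = 3.0000, f(x_10) = 0.250000, coefficient = 1

I ≈ (0.275000/3) × 12.689679 = 1.163221
Exact value: 1.163151
Error: 0.000070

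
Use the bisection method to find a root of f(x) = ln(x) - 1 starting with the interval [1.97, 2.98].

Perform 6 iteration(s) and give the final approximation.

f(x) = ln(x) - 1
Initial interval: [1.97, 2.98]

Iteration 1:
  c_1 = (1.970000 + 2.980000)/2 = 2.475000
  f(c_1) = f(2.475000) = -0.093760
  f(a) × f(c) ≥ 0, new interval: [2.475000, 2.980000]
Iteration 2:
  c_2 = (2.475000 + 2.980000)/2 = 2.727500
  f(c_2) = f(2.727500) = 0.003385
  f(a) × f(c) < 0, new interval: [2.475000, 2.727500]
Iteration 3:
  c_3 = (2.475000 + 2.727500)/2 = 2.601250
  f(c_3) = f(2.601250) = -0.044008
  f(a) × f(c) ≥ 0, new interval: [2.601250, 2.727500]
Iteration 4:
  c_4 = (2.601250 + 2.727500)/2 = 2.664375
  f(c_4) = f(2.664375) = -0.020030
  f(a) × f(c) ≥ 0, new interval: [2.664375, 2.727500]
Iteration 5:
  c_5 = (2.664375 + 2.727500)/2 = 2.695938
  f(c_5) = f(2.695938) = -0.008254
  f(a) × f(c) ≥ 0, new interval: [2.695938, 2.727500]
Iteration 6:
  c_6 = (2.695938 + 2.727500)/2 = 2.711719
  f(c_6) = f(2.711719) = -0.002417
  f(a) × f(c) ≥ 0, new interval: [2.711719, 2.727500]

After 6 iteration(s), the approximation is c_6 = 2.711719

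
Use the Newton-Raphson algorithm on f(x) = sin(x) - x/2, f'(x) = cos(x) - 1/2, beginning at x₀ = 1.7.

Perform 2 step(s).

f(x) = sin(x) - x/2
f'(x) = cos(x) - 1/2
x₀ = 1.7

Newton-Raphson formula: x_{n+1} = x_n - f(x_n)/f'(x_n)

Iteration 1:
  f(1.700000) = 0.141665
  f'(1.700000) = -0.628844
  x_1 = 1.700000 - 0.141665/(-0.628844) = 1.925278
Iteration 2:
  f(1.925278) = -0.024812
  f'(1.925278) = -0.847104
  x_2 = 1.925278 - (-0.024812)/(-0.847104) = 1.895987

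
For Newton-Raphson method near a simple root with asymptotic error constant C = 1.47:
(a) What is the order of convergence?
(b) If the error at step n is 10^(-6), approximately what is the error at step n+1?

(a) Newton-Raphson has quadratic (order 2) convergence near simple roots.
    This means |e_{n+1}| ≈ C|e_n|².

(b) With |e_n| = 10^(-6) and C = 1.47:
    |e_{n+1}| ≈ 1.47 × (10^(-6))² = 1.47 × 10^(-12)

(a) 2 (quadratic); (b) |e_{n+1}| ≈ 1.470e-12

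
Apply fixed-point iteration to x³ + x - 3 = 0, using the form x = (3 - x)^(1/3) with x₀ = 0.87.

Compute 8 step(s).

Equation: x³ + x - 3 = 0
Fixed-point form: x = (3 - x)^(1/3)
x₀ = 0.87

x_1 = g(0.870000) = 1.286648
x_2 = g(1.286648) = 1.196600
x_3 = g(1.196600) = 1.217206
x_4 = g(1.217206) = 1.212552
x_5 = g(1.212552) = 1.213606
x_6 = g(1.213606) = 1.213368
x_7 = g(1.213368) = 1.213422
x_8 = g(1.213422) = 1.213409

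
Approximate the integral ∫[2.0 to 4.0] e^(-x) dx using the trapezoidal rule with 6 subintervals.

f(x) = e^(-x)
a = 2.0, b = 4.0, n = 6
h = (b - a)/n = 0.333333

Trapezoidal rule: (h/2)[f(x₀) + 2f(x₁) + 2f(x₂) + ... + f(xₙ)]

x_0 = 2.0000, f(x_0) = 0.135335, coefficient = 1
x_1 = 2.3333, f(x_1) = 0.096972, coefficient = 2
x_2 = 2.6667, f(x_2) = 0.069483, coefficient = 2
x_3 = 3.0000, f(x_3) = 0.049787, coefficient = 2
x_4 = 3.3333, f(x_4) = 0.035674, coefficient = 2
x_5 = 3.6667, f(x_5) = 0.025562, coefficient = 2
x_6 = 4.0000, f(x_6) = 0.018316, coefficient = 1

I ≈ (0.333333/2) × 0.708607 = 0.118101
Exact value: 0.117020
Error: 0.001082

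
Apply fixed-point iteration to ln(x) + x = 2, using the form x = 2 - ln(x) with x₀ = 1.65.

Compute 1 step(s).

Equation: ln(x) + x = 2
Fixed-point form: x = 2 - ln(x)
x₀ = 1.65

x_1 = g(1.650000) = 1.499225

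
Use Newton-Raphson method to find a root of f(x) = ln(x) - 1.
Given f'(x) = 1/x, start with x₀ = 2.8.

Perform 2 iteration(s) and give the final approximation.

f(x) = ln(x) - 1
f'(x) = 1/x
x₀ = 2.8

Newton-Raphson formula: x_{n+1} = x_n - f(x_n)/f'(x_n)

Iteration 1:
  f(2.800000) = 0.029619
  f'(2.800000) = 0.357143
  x_1 = 2.800000 - 0.029619/0.357143 = 2.717066
Iteration 2:
  f(2.717066) = -0.000448
  f'(2.717066) = 0.368044
  x_2 = 2.717066 - (-0.000448)/0.368044 = 2.718282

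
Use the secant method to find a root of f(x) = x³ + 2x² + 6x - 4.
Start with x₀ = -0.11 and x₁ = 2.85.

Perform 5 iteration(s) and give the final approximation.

f(x) = x³ + 2x² + 6x - 4
x₀ = -0.11, x₁ = 2.85

Secant formula: x_{n+1} = x_n - f(x_n)(x_n - x_{n-1})/(f(x_n) - f(x_{n-1}))

Iteration 1:
  f(-0.110000) = -4.637131
  f(2.850000) = 52.494125
  x_2 = 2.850000 - 52.494125×(2.850000 - (-0.110000))/(52.494125 - (-4.637131))
       = 0.130252
Iteration 2:
  f(2.850000) = 52.494125
  f(0.130252) = -3.182346
  x_3 = 0.130252 - (-3.182346)×(0.130252 - 2.850000)/(-3.182346 - 52.494125)
       = 0.285707
Iteration 3:
  f(0.130252) = -3.182346
  f(0.285707) = -2.099179
  x_4 = 0.285707 - (-2.099179)×(0.285707 - 0.130252)/(-2.099179 - (-3.182346))
       = 0.586979
Iteration 4:
  f(0.285707) = -2.099179
  f(0.586979) = 0.413201
  x_5 = 0.586979 - 0.413201×(0.586979 - 0.285707)/(0.413201 - (-2.099179))
       = 0.537430
Iteration 5:
  f(0.586979) = 0.413201
  f(0.537430) = -0.042533
  x_6 = 0.537430 - (-0.042533)×(0.537430 - 0.586979)/(-0.042533 - 0.413201)
       = 0.542054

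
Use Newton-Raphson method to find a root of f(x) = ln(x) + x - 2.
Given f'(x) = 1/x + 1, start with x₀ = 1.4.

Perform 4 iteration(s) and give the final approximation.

f(x) = ln(x) + x - 2
f'(x) = 1/x + 1
x₀ = 1.4

Newton-Raphson formula: x_{n+1} = x_n - f(x_n)/f'(x_n)

Iteration 1:
  f(1.400000) = -0.263528
  f'(1.400000) = 1.714286
  x_1 = 1.400000 - (-0.263528)/1.714286 = 1.553725
Iteration 2:
  f(1.553725) = -0.005621
  f'(1.553725) = 1.643615
  x_2 = 1.553725 - (-0.005621)/1.643615 = 1.557144
Iteration 3:
  f(1.557144) = -0.000002
  f'(1.557144) = 1.642201
  x_3 = 1.557144 - (-0.000002)/1.642201 = 1.557146
Iteration 4:
  f(1.557146) = 0.000000
  f'(1.557146) = 1.642201
  x_4 = 1.557146 - 0.000000/1.642201 = 1.557146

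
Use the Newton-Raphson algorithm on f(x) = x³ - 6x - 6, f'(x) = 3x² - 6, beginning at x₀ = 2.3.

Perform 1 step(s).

f(x) = x³ - 6x - 6
f'(x) = 3x² - 6
x₀ = 2.3

Newton-Raphson formula: x_{n+1} = x_n - f(x_n)/f'(x_n)

Iteration 1:
  f(2.300000) = -7.633000
  f'(2.300000) = 9.870000
  x_1 = 2.300000 - (-7.633000)/9.870000 = 3.073354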